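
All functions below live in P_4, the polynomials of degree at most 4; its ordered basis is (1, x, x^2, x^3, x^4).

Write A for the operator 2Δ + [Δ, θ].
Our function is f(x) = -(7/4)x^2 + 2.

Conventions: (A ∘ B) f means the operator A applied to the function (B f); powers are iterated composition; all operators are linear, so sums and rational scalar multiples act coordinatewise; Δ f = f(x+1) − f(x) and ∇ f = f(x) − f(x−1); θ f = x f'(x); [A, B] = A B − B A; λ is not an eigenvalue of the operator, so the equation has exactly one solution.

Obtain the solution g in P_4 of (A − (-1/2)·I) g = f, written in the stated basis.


the image equals g(x) = -(7/2)x^2 + 42x - 220

write g with unknown coordinates in the stated basis and equate coefficients in (A − (-1/2)·I) g = f
solving from the highest basis element down gives g = -(7/2)x^2 + 42x - 220
check: A g = -21x + 112
so A g − (-1/2)·g = -(7/4)x^2 + 2 = f ✓


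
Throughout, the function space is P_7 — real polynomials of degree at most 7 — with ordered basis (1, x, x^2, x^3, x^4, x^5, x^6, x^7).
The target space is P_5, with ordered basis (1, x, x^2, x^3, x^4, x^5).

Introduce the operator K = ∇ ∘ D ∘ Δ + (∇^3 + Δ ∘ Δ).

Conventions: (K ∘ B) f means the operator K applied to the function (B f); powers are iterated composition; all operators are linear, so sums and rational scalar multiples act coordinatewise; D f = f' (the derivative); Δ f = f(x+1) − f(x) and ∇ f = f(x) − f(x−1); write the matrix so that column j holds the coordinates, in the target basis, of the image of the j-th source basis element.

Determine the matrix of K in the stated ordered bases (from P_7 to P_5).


image of 1: 0
image of x: 0
image of x^2: 2
image of x^3: 6x + 18
image of x^4: 12x^2 + 72x - 22
image of x^5: 20x^3 + 180x^2 - 110x + 190
image of x^6: 30x^4 + 360x^3 - 330x^2 + 1140x - 478
image of x^7: 42x^5 + 630x^4 - 770x^3 + 3990x^2 - 3346x + 1946
each image's coordinates form column j of the matrix

the matrix is [[0, 0, 2, 18, -22, 190, -478, 1946]; [0, 0, 0, 6, 72, -110, 1140, -3346]; [0, 0, 0, 0, 12, 180, -330, 3990]; [0, 0, 0, 0, 0, 20, 360, -770]; [0, 0, 0, 0, 0, 0, 30, 630]; [0, 0, 0, 0, 0, 0, 0, 42]] (rows listed top to bottom)


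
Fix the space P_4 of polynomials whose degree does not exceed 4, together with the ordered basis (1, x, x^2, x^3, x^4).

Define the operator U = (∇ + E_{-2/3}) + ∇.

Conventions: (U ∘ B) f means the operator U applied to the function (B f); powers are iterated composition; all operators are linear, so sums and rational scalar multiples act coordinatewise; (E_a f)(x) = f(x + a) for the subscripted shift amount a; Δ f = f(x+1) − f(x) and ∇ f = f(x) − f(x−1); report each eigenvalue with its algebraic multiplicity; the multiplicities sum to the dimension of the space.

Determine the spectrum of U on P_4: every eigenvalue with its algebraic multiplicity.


λ = 1 (multiplicity 5)

image of 1: 1
image of x: x + 4/3
image of x^2: x^2 + (8/3)x - 14/9
image of x^3: x^3 + 4x^2 - (14/3)x + 46/27
image of x^4: x^4 + (16/3)x^3 - (28/3)x^2 + (184/27)x - 146/81
the matrix is upper triangular; its diagonal is (1, 1, 1, 1, 1)
for a triangular matrix the eigenvalues are the diagonal entries, with algebraic multiplicity their repetition count


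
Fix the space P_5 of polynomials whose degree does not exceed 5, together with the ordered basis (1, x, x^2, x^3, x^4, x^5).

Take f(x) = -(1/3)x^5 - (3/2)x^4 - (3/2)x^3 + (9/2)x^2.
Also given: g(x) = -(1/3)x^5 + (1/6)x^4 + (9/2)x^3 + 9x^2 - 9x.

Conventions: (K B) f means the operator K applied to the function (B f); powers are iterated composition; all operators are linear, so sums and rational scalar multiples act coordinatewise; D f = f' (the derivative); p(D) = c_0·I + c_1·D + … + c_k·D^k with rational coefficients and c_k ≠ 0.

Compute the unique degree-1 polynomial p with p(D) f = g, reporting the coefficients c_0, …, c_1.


D^0 f = -(1/3)x^5 - (3/2)x^4 - (3/2)x^3 + (9/2)x^2
D^1 f = -(5/3)x^4 - 6x^3 - (9/2)x^2 + 9x
matching coefficients of g against c_0 f + c_1 Df + … from the top degree down determines the c_i
solution: c_0 = 1, c_1 = -1

c_0 = 1, c_1 = -1


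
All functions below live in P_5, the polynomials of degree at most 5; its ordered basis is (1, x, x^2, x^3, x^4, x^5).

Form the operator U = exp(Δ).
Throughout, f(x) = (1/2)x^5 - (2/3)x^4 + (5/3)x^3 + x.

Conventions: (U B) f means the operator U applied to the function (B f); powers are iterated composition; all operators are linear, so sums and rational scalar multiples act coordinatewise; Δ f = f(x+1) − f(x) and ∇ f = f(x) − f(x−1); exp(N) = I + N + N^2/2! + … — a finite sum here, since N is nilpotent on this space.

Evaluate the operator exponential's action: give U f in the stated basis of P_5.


the result is g(x) = (1/2)x^5 + (11/6)x^4 + 9x^3 + 22x^2 + (211/6)x + 76/3

order-1 term: (5/2)x^4 + (7/3)x^3 + 6x^2 + (29/6)x + 5/2
order-2 term: 5x^3 + 11x^2 + (29/2)x + 47/6
order-3 term: 5x^2 + (37/3)x + 61/6
order-4 term: (5/2)x + 13/3
order-5 term: 1/2
the series for exp(Δ) f terminates at order 5
exp(Δ) f = (1/2)x^5 + (11/6)x^4 + 9x^3 + 22x^2 + (211/6)x + 76/3


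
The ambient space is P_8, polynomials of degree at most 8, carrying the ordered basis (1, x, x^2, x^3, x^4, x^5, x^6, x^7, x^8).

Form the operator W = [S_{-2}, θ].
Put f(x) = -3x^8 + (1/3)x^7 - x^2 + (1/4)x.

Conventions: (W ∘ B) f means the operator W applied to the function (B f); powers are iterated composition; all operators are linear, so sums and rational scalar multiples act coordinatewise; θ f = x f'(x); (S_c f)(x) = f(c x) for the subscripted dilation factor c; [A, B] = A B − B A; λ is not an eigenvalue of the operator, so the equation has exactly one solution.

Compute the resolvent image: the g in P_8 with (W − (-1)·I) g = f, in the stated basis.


write g with unknown coordinates in the stated basis and equate coefficients in (W − (-1)·I) g = f
solving from the highest basis element down gives g = -3x^8 + (1/3)x^7 - x^2 + (1/4)x
check: W g = 0
so W g − (-1)·g = -3x^8 + (1/3)x^7 - x^2 + (1/4)x = f ✓

the result is g(x) = -3x^8 + (1/3)x^7 - x^2 + (1/4)x


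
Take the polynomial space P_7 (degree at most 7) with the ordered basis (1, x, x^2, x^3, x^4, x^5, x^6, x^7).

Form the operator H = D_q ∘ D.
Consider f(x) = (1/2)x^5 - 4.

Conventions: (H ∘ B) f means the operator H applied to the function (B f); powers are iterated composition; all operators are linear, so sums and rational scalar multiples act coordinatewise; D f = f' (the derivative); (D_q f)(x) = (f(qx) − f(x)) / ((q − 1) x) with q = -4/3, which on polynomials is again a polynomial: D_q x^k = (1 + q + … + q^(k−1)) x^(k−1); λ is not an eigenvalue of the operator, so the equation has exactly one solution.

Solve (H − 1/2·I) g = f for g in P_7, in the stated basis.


the image equals g(x) = -x^5 + (250/27)x^3 - (500/27)x + 8

write g with unknown coordinates in the stated basis and equate coefficients in (H − 1/2·I) g = f
solving from the highest basis element down gives g = -x^5 + (250/27)x^3 - (500/27)x + 8
check: H g = (125/27)x^3 - (250/27)x
so H g − 1/2·g = (1/2)x^5 - 4 = f ✓


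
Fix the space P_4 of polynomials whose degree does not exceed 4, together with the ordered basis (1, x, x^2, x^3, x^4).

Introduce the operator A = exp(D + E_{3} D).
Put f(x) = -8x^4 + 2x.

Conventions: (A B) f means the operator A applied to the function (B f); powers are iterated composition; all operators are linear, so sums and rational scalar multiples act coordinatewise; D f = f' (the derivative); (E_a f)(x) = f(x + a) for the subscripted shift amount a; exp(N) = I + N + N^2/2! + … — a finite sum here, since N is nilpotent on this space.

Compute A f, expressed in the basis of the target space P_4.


order-1 term: -64x^3 - 288x^2 - 864x - 860
order-2 term: -192x^2 - 1152x - 2592
order-3 term: -256x - 1152
order-4 term: -128
the series for exp(D + E_{3} D) f terminates at order 4
exp(D + E_{3} D) f = -8x^4 - 64x^3 - 480x^2 - 2270x - 4732

g(x) = -8x^4 - 64x^3 - 480x^2 - 2270x - 4732


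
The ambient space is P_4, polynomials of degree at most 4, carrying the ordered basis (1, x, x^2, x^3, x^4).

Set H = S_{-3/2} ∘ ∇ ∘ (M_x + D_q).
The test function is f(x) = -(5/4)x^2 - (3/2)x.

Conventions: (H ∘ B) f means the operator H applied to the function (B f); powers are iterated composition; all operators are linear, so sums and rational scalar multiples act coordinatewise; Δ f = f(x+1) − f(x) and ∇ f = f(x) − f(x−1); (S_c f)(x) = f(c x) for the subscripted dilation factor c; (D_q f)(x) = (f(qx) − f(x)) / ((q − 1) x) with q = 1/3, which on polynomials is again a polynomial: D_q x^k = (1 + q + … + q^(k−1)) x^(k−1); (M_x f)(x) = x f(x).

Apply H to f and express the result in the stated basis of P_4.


the result is g(x) = -(135/16)x^2 - (9/8)x - 17/12

M_x f = -(5/4)x^3 - (3/2)x^2
D_q f = -(5/3)x - 3/2
(M_x + D_q) f = -(5/4)x^3 - (3/2)x^2 - (5/3)x - 3/2
∇ (M_x + D_q) f = -(15/4)x^2 + (3/4)x - 17/12
S_{-3/2} ∇ (M_x + D_q) f = -(135/16)x^2 - (9/8)x - 17/12


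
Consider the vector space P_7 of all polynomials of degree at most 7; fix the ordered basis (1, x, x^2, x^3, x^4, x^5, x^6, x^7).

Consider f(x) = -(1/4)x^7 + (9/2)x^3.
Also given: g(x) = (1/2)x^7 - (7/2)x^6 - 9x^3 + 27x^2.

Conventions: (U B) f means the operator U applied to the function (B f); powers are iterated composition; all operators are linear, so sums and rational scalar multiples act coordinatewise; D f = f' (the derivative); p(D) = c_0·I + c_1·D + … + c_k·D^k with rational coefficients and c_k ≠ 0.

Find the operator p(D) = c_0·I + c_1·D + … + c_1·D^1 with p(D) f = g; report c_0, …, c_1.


p(D) = -2·I + 2·D, i.e. c_0 = -2, c_1 = 2

D^0 f = -(1/4)x^7 + (9/2)x^3
D^1 f = -(7/4)x^6 + (27/2)x^2
matching coefficients of g against c_0 f + c_1 Df + … from the top degree down determines the c_i
solution: c_0 = -2, c_1 = 2


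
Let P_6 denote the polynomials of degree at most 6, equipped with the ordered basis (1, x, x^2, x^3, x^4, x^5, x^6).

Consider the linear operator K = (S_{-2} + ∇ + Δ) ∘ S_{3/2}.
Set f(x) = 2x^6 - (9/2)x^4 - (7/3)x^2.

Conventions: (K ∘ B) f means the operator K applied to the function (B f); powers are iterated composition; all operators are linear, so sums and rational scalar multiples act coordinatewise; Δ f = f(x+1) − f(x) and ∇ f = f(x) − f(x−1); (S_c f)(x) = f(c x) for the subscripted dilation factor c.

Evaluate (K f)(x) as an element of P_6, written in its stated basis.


g(x) = 1458x^6 + (2187/8)x^5 - (729/2)x^4 + 729x^3 - 21x^2 + (561/8)x

S_{3/2} f = (729/32)x^6 - (729/32)x^4 - (21/4)x^2
S_{-2} S_{3/2} f = 1458x^6 - (729/2)x^4 - 21x^2
∇ S_{3/2} f = (2187/16)x^5 - (10935/32)x^4 + (729/2)x^3 - (6561/32)x^2 + (561/16)x + 21/4
Δ S_{3/2} f = (2187/16)x^5 + (10935/32)x^4 + (729/2)x^3 + (6561/32)x^2 + (561/16)x - 21/4
(S_{-2} + ∇ + Δ) S_{3/2} f = 1458x^6 + (2187/8)x^5 - (729/2)x^4 + 729x^3 - 21x^2 + (561/8)x


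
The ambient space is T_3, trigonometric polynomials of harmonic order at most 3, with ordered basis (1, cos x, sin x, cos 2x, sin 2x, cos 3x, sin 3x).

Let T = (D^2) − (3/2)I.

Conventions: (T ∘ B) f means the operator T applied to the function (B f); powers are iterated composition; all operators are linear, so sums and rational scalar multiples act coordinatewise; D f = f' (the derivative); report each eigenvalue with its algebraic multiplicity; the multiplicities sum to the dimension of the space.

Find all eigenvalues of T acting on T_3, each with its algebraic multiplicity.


λ = -21/2 (multiplicity 2), λ = -11/2 (multiplicity 2), λ = -5/2 (multiplicity 2), λ = -3/2 (multiplicity 1)

image of 1: -3/2
image of cos x: -(5/2)cos x
image of sin x: -(5/2)sin x
image of cos 2x: -(11/2)cos 2x
image of sin 2x: -(11/2)sin 2x
image of cos 3x: -(21/2)cos 3x
image of sin 3x: -(21/2)sin 3x
the matrix is diagonal; its diagonal is (-3/2, -5/2, -5/2, -11/2, -11/2, -21/2, -21/2)
for a triangular matrix the eigenvalues are the diagonal entries, with algebraic multiplicity their repetition count


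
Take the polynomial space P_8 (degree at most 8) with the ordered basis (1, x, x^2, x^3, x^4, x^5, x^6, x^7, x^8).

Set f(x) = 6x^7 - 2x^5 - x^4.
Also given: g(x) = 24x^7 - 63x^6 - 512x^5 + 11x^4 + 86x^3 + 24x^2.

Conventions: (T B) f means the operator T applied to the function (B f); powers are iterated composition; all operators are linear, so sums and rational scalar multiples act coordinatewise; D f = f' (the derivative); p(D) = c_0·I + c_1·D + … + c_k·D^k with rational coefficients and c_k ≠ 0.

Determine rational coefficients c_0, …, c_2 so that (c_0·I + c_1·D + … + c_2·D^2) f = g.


D^0 f = 6x^7 - 2x^5 - x^4
D^1 f = 42x^6 - 10x^4 - 4x^3
D^2 f = 252x^5 - 40x^3 - 12x^2
matching coefficients of g against c_0 f + c_1 Df + … from the top degree down determines the c_i
solution: c_0 = 4, c_1 = -3/2, c_2 = -2

p(D) = 4·I − (3/2)·D − 2·D^2, i.e. c_0 = 4, c_1 = -3/2, c_2 = -2


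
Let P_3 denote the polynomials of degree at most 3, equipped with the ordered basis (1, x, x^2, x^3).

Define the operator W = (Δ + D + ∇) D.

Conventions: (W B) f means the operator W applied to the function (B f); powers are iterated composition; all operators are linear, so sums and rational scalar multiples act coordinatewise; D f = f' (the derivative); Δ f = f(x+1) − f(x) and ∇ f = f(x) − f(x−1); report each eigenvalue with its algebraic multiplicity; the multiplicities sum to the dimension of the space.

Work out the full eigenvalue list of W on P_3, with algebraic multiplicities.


image of 1: 0
image of x: 0
image of x^2: 6
image of x^3: 18x
the matrix is upper triangular; its diagonal is (0, 0, 0, 0)
for a triangular matrix the eigenvalues are the diagonal entries, with algebraic multiplicity their repetition count

λ = 0 (multiplicity 4)


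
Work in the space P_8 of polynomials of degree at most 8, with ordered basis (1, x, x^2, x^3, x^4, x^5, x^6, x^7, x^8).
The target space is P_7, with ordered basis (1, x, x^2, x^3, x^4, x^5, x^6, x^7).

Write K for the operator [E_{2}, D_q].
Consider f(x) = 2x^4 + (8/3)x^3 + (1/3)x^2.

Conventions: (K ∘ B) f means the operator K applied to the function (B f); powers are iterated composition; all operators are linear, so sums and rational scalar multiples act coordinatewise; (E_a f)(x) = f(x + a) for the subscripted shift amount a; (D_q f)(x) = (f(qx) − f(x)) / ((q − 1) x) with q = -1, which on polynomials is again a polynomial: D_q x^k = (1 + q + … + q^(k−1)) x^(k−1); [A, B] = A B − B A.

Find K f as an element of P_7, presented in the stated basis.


the result is g(x) = -16x^2 + (32/3)x - 260/3

D_q f = (8/3)x^2
E_{2} D_q f = (8/3)x^2 + (32/3)x + 32/3
E_{2} f = 2x^4 + (56/3)x^3 + (193/3)x^2 + (292/3)x + 164/3
D_q E_{2} f = (56/3)x^2 + 292/3
[E_{2}, D_q] f = -16x^2 + (32/3)x - 260/3


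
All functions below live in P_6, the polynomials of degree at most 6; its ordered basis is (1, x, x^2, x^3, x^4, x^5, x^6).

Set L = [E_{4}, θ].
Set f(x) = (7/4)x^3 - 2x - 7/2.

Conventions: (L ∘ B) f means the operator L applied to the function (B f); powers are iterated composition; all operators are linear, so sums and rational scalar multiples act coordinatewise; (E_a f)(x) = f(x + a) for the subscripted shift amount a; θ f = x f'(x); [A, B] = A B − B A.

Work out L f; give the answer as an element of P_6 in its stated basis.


g(x) = 21x^2 + 168x + 328

θ f = (21/4)x^3 - 2x
E_{4} θ f = (21/4)x^3 + 63x^2 + 250x + 328
E_{4} f = (7/4)x^3 + 21x^2 + 82x + 201/2
θ E_{4} f = (21/4)x^3 + 42x^2 + 82x
[E_{4}, θ] f = 21x^2 + 168x + 328


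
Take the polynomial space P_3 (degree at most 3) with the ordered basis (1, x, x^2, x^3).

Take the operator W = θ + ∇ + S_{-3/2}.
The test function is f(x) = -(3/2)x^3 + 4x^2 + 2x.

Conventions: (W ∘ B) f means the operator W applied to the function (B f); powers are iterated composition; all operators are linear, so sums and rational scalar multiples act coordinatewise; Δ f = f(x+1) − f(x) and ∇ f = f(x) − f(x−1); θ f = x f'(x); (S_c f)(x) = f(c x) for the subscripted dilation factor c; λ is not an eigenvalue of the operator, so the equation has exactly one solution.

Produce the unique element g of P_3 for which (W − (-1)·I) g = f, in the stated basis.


write g with unknown coordinates in the stated basis and equate coefficients in (W − (-1)·I) g = f
solving from the highest basis element down gives g = -(12/5)x^3 + (32/15)x^2 - (284/15)x + 176/15
check: W g = (9/10)x^3 + (28/15)x^2 + (314/15)x - 176/15
so W g − (-1)·g = -(3/2)x^3 + 4x^2 + 2x = f ✓

the result is g(x) = -(12/5)x^3 + (32/15)x^2 - (284/15)x + 176/15


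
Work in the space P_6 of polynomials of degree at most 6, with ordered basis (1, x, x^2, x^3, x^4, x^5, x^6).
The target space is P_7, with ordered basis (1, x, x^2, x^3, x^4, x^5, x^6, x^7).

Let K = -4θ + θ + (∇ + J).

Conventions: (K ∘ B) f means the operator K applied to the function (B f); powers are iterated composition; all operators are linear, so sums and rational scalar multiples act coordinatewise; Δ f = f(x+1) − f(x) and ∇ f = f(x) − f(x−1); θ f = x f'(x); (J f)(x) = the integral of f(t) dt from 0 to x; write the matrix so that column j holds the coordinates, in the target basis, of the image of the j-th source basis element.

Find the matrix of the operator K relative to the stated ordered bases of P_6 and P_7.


image of 1: x
image of x: (1/2)x^2 - 3x + 1
image of x^2: (1/3)x^3 - 6x^2 + 2x - 1
image of x^3: (1/4)x^4 - 9x^3 + 3x^2 - 3x + 1
image of x^4: (1/5)x^5 - 12x^4 + 4x^3 - 6x^2 + 4x - 1
image of x^5: (1/6)x^6 - 15x^5 + 5x^4 - 10x^3 + 10x^2 - 5x + 1
image of x^6: (1/7)x^7 - 18x^6 + 6x^5 - 15x^4 + 20x^3 - 15x^2 + 6x - 1
each image's coordinates form column j of the matrix

the matrix is [[0, 1, -1, 1, -1, 1, -1]; [1, -3, 2, -3, 4, -5, 6]; [0, 1/2, -6, 3, -6, 10, -15]; [0, 0, 1/3, -9, 4, -10, 20]; [0, 0, 0, 1/4, -12, 5, -15]; [0, 0, 0, 0, 1/5, -15, 6]; [0, 0, 0, 0, 0, 1/6, -18]; [0, 0, 0, 0, 0, 0, 1/7]] (rows listed top to bottom)


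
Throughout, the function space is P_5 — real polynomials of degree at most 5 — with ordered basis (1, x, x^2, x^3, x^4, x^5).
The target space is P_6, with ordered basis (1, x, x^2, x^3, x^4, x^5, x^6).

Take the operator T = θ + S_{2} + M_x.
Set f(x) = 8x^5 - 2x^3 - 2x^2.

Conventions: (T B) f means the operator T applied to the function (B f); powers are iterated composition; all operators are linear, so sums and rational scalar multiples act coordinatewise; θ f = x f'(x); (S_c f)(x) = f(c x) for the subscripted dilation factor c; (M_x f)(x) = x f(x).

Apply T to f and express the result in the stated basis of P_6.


g(x) = 8x^6 + 296x^5 - 2x^4 - 24x^3 - 12x^2

θ f = 40x^5 - 6x^3 - 4x^2
S_{2} f = 256x^5 - 16x^3 - 8x^2
M_x f = 8x^6 - 2x^4 - 2x^3
(θ + S_{2} + M_x) f = 8x^6 + 296x^5 - 2x^4 - 24x^3 - 12x^2


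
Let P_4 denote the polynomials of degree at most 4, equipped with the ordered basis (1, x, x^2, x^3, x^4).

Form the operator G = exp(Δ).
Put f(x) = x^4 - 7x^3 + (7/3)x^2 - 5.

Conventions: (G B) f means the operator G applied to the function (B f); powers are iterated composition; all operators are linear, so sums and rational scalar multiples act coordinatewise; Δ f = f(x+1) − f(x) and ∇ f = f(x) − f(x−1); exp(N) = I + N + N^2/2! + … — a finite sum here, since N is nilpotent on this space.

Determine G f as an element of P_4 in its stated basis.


order-1 term: 4x^3 - 15x^2 - (37/3)x - 11/3
order-2 term: 6x^2 - 9x - 35/3
order-3 term: 4x - 1
order-4 term: 1
the series for exp(Δ) f terminates at order 4
exp(Δ) f = x^4 - 3x^3 - (20/3)x^2 - (52/3)x - 61/3

the image equals g(x) = x^4 - 3x^3 - (20/3)x^2 - (52/3)x - 61/3


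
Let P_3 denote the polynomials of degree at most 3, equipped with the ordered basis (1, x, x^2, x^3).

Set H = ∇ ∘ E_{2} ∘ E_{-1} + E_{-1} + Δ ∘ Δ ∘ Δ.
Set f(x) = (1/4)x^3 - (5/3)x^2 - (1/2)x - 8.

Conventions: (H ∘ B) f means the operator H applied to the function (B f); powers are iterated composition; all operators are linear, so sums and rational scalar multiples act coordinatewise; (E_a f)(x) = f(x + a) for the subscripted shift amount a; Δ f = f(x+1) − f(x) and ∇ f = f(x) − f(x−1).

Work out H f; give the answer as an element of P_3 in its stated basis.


g(x) = (1/4)x^3 - (5/3)x^2 + x - 59/6

E_{-1} f = (1/4)x^3 - (29/12)x^2 + (43/12)x - 113/12
E_{2} E_{-1} f = (1/4)x^3 - (11/12)x^2 - (37/12)x - 119/12
∇ E_{2} E_{-1} f = (3/4)x^2 - (31/12)x - 23/12
E_{-1} f = (1/4)x^3 - (29/12)x^2 + (43/12)x - 113/12
Δ f = (3/4)x^2 - (31/12)x - 23/12
Δ Δ f = (3/2)x - 11/6
Δ Δ Δ f = 3/2
(∇ ∘ E_{2} ∘ E_{-1} + E_{-1} + Δ ∘ Δ ∘ Δ) f = (1/4)x^3 - (5/3)x^2 + x - 59/6


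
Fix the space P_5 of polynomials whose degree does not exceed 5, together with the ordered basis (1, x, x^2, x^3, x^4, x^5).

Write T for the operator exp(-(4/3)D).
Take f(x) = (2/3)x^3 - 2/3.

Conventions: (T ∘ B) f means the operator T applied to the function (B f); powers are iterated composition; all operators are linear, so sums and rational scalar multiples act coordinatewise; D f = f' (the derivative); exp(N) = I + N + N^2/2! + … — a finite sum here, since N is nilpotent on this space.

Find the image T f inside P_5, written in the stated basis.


the result is g(x) = (2/3)x^3 - (8/3)x^2 + (32/9)x - 182/81

order-1 term: -(8/3)x^2
order-2 term: (32/9)x
order-3 term: -128/81
the series for exp(-(4/3)D) f terminates at order 3
exp(-(4/3)D) f = (2/3)x^3 - (8/3)x^2 + (32/9)x - 182/81


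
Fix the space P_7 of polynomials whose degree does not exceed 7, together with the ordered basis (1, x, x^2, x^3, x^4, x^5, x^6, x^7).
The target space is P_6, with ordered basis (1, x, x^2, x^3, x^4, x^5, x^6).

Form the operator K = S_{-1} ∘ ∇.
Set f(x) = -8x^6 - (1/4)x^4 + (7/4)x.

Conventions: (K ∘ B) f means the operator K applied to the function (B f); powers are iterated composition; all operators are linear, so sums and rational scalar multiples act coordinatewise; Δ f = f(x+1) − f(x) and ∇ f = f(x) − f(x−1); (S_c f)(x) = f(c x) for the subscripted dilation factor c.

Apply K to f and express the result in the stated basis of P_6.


g(x) = 48x^5 + 120x^4 + 161x^3 + (243/2)x^2 + 49x + 10

∇ f = -48x^5 + 120x^4 - 161x^3 + (243/2)x^2 - 49x + 10
S_{-1} ∇ f = 48x^5 + 120x^4 + 161x^3 + (243/2)x^2 + 49x + 10


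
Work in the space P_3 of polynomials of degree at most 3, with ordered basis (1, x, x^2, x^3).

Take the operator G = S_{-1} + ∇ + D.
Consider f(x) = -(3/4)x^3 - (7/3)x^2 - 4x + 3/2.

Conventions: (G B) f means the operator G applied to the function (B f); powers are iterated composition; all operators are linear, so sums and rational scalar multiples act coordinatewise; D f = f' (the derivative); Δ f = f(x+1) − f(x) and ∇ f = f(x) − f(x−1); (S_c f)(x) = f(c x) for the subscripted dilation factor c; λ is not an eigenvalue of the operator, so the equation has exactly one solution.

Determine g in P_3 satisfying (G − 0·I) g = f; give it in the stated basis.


the image equals g(x) = (3/4)x^3 - (41/6)x^2 - (307/12)x + 541/12

write g with unknown coordinates in the stated basis and equate coefficients in (G − 0·I) g = f
solving from the highest basis element down gives g = (3/4)x^3 - (41/6)x^2 - (307/12)x + 541/12
check: G g = -(3/4)x^3 - (7/3)x^2 - 4x + 3/2
so G g − 0·g = -(3/4)x^3 - (7/3)x^2 - 4x + 3/2 = f ✓


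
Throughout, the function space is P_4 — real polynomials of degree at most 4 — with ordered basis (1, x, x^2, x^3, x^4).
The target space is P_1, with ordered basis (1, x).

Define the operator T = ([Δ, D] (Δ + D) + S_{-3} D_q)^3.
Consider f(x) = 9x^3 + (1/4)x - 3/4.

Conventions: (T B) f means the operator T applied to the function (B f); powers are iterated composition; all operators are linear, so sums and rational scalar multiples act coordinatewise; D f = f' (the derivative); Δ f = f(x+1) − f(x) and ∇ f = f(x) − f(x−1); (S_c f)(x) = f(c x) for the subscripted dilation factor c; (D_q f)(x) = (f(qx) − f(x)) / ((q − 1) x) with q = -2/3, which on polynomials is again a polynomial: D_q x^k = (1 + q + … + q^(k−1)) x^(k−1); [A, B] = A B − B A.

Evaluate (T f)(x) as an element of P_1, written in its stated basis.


the image equals g(x) = -63

Δ f = 27x^2 + 27x + 37/4
D f = 27x^2 + 1/4
(Δ + D) f = 54x^2 + 27x + 19/2
D (Δ + D) f = 108x + 27
Δ D (Δ + D) f = 108
Δ (Δ + D) f = 108x + 81
D Δ (Δ + D) f = 108
[Δ, D] (Δ + D) f = 0
D_q f = 7x^2 + 1/4
S_{-3} D_q f = 63x^2 + 1/4
([Δ, D] (Δ + D) + S_{-3} D_q) f = 63x^2 + 1/4
Δ ([Δ, D] (Δ + D) + S_{-3} D_q) f = 126x + 63
D ([Δ, D] (Δ + D) + S_{-3} D_q) f = 126x
(Δ + D) ([Δ, D] (Δ + D) + S_{-3} D_q) f = 252x + 63
D (Δ + D) ([Δ, D] (Δ + D) + S_{-3} D_q) f = 252
Δ D (Δ + D) ([Δ, D] (Δ + D) + S_{-3} D_q) f = 0
Δ (Δ + D) ([Δ, D] (Δ + D) + S_{-3} D_q) f = 252
D Δ (Δ + D) ([Δ, D] (Δ + D) + S_{-3} D_q) f = 0
[Δ, D] (Δ + D) ([Δ, D] (Δ + D) + S_{-3} D_q) f = 0
D_q ([Δ, D] (Δ + D) + S_{-3} D_q) f = 21x
S_{-3} D_q ([Δ, D] (Δ + D) + S_{-3} D_q) f = -63x
([Δ, D] (Δ + D) + S_{-3} D_q) ([Δ, D] (Δ + D) + S_{-3} D_q) f = -63x
Δ ([Δ, D] (Δ + D) + S_{-3} D_q) ([Δ, D] (Δ + D) + S_{-3} D_q) f = -63
D ([Δ, D] (Δ + D) + S_{-3} D_q) ([Δ, D] (Δ + D) + S_{-3} D_q) f = -63
(Δ + D) ([Δ, D] (Δ + D) + S_{-3} D_q) ([Δ, D] (Δ + D) + S_{-3} D_q) f = -126
D (Δ + D) ([Δ, D] (Δ + D) + S_{-3} D_q) ([Δ, D] (Δ + D) + S_{-3} D_q) f = 0
Δ D (Δ + D) ([Δ, D] (Δ + D) + S_{-3} D_q) ([Δ, D] (Δ + D) + S_{-3} D_q) f = 0
Δ (Δ + D) ([Δ, D] (Δ + D) + S_{-3} D_q) ([Δ, D] (Δ + D) + S_{-3} D_q) f = 0
D Δ (Δ + D) ([Δ, D] (Δ + D) + S_{-3} D_q) ([Δ, D] (Δ + D) + S_{-3} D_q) f = 0
[Δ, D] (Δ + D) ([Δ, D] (Δ + D) + S_{-3} D_q) ([Δ, D] (Δ + D) + S_{-3} D_q) f = 0
D_q ([Δ, D] (Δ + D) + S_{-3} D_q) ([Δ, D] (Δ + D) + S_{-3} D_q) f = -63
S_{-3} D_q ([Δ, D] (Δ + D) + S_{-3} D_q) ([Δ, D] (Δ + D) + S_{-3} D_q) f = -63
([Δ, D] (Δ + D) + S_{-3} D_q) ([Δ, D] (Δ + D) + S_{-3} D_q) ([Δ, D] (Δ + D) + S_{-3} D_q) f = -63


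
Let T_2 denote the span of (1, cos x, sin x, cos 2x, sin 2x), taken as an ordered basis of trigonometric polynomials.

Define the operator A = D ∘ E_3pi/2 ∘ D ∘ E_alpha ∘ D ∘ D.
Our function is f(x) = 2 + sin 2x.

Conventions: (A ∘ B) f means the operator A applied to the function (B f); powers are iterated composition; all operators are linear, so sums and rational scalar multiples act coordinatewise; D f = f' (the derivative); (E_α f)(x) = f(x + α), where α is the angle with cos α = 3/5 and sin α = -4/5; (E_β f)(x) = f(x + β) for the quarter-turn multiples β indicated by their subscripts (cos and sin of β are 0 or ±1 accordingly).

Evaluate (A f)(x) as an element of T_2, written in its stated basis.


D f = 2cos 2x
D D f = -4sin 2x
E_alpha D D f = (96/25)cos 2x + (28/25)sin 2x
D (E_alpha ∘ D) D f = (56/25)cos 2x - (192/25)sin 2x
E_3pi/2 D (E_alpha ∘ D) D f = -(56/25)cos 2x + (192/25)sin 2x
D E_3pi/2 D (E_alpha ∘ D) D f = (384/25)cos 2x + (112/25)sin 2x

the result is g(x) = (384/25)cos 2x + (112/25)sin 2x


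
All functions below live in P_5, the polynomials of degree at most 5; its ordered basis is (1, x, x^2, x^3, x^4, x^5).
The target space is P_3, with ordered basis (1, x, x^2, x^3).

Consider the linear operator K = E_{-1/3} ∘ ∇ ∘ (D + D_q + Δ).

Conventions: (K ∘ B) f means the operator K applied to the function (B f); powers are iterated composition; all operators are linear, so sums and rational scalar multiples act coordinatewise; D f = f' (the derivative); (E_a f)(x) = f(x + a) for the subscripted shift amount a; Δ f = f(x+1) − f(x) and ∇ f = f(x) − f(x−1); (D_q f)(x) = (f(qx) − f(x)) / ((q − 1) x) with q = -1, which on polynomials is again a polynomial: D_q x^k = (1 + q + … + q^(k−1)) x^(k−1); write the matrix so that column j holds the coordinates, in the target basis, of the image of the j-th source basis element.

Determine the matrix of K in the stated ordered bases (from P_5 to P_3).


image of 1: 0
image of x: 0
image of x^2: 4
image of x^3: 14x - 26/3
image of x^4: 24x^2 - 28x + 38/3
image of x^5: 44x^3 - 80x^2 + (218/3)x - 620/27
each image's coordinates form column j of the matrix

the matrix is [[0, 0, 4, -26/3, 38/3, -620/27]; [0, 0, 0, 14, -28, 218/3]; [0, 0, 0, 0, 24, -80]; [0, 0, 0, 0, 0, 44]] (rows listed top to bottom)


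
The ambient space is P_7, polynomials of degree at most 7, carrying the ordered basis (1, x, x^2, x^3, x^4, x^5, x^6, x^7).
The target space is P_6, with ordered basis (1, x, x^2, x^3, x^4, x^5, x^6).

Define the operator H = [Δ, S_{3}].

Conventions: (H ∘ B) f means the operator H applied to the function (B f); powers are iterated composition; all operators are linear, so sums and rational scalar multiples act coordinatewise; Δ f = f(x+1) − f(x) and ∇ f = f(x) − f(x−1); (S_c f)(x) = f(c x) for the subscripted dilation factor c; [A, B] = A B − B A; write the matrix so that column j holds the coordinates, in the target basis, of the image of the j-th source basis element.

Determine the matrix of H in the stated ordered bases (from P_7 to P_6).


image of 1: 0
image of x: 2
image of x^2: 12x + 8
image of x^3: 54x^2 + 72x + 26
image of x^4: 216x^3 + 432x^2 + 312x + 80
image of x^5: 810x^4 + 2160x^3 + 2340x^2 + 1200x + 242
image of x^6: 2916x^5 + 9720x^4 + 14040x^3 + 10800x^2 + 4356x + 728
image of x^7: 10206x^6 + 40824x^5 + 73710x^4 + 75600x^3 + 45738x^2 + 15288x + 2186
each image's coordinates form column j of the matrix

the matrix is [[0, 2, 8, 26, 80, 242, 728, 2186]; [0, 0, 12, 72, 312, 1200, 4356, 15288]; [0, 0, 0, 54, 432, 2340, 10800, 45738]; [0, 0, 0, 0, 216, 2160, 14040, 75600]; [0, 0, 0, 0, 0, 810, 9720, 73710]; [0, 0, 0, 0, 0, 0, 2916, 40824]; [0, 0, 0, 0, 0, 0, 0, 10206]] (rows listed top to bottom)


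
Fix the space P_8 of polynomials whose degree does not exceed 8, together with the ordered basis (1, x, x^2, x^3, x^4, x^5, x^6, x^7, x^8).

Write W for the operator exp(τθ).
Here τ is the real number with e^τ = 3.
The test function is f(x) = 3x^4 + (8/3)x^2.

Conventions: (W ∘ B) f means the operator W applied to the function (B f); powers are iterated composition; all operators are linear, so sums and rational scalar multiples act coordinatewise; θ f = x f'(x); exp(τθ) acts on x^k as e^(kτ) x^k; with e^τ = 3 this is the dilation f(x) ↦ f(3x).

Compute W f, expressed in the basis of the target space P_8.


g(x) = 243x^4 + 24x^2

exp(τθ) x^k = e^(kτ) x^k; with e^τ = 3 this sends x^k to 3^k x^k
x^2 ↦ 9 x^2
x^4 ↦ 81 x^4
applying this coordinatewise to f: exp(τθ) f = 243x^4 + 24x^2


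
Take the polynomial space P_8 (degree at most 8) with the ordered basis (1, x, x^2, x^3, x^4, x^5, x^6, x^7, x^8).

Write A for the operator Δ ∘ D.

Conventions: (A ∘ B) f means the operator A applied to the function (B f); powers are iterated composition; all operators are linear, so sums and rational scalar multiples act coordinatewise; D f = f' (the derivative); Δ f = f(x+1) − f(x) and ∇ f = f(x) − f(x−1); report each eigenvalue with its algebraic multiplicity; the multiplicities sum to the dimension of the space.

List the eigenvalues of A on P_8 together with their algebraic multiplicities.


λ = 0 (multiplicity 9)

image of 1: 0
image of x: 0
image of x^2: 2
image of x^3: 6x + 3
image of x^4: 12x^2 + 12x + 4
image of x^5: 20x^3 + 30x^2 + 20x + 5
image of x^6: 30x^4 + 60x^3 + 60x^2 + 30x + 6
image of x^7: 42x^5 + 105x^4 + 140x^3 + 105x^2 + 42x + 7
image of x^8: 56x^6 + 168x^5 + 280x^4 + 280x^3 + 168x^2 + 56x + 8
the matrix is upper triangular; its diagonal is (0, 0, 0, 0, 0, 0, 0, 0, 0)
for a triangular matrix the eigenvalues are the diagonal entries, with algebraic multiplicity their repetition count


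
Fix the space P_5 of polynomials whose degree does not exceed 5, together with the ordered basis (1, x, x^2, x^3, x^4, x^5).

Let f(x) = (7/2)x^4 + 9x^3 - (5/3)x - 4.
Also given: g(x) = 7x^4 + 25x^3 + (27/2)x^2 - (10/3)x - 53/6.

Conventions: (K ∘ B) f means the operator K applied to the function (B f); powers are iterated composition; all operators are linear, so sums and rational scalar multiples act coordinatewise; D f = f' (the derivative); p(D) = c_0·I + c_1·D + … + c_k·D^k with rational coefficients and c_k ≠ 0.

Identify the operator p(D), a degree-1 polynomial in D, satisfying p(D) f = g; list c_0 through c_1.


p(D) = 2·I + (1/2)·D, i.e. c_0 = 2, c_1 = 1/2

D^0 f = (7/2)x^4 + 9x^3 - (5/3)x - 4
D^1 f = 14x^3 + 27x^2 - 5/3
matching coefficients of g against c_0 f + c_1 Df + … from the top degree down determines the c_i
solution: c_0 = 2, c_1 = 1/2


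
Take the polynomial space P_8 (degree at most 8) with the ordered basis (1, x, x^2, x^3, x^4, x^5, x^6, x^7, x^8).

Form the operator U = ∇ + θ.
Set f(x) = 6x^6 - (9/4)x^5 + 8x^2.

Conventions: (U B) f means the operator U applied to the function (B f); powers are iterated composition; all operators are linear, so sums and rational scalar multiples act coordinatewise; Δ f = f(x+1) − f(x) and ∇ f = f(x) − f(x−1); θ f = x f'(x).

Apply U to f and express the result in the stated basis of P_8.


the result is g(x) = 36x^6 + (99/4)x^5 - (405/4)x^4 + (285/2)x^3 - (193/2)x^2 + (253/4)x - 65/4

∇ f = 36x^5 - (405/4)x^4 + (285/2)x^3 - (225/2)x^2 + (253/4)x - 65/4
θ f = 36x^6 - (45/4)x^5 + 16x^2
(∇ + θ) f = 36x^6 + (99/4)x^5 - (405/4)x^4 + (285/2)x^3 - (193/2)x^2 + (253/4)x - 65/4


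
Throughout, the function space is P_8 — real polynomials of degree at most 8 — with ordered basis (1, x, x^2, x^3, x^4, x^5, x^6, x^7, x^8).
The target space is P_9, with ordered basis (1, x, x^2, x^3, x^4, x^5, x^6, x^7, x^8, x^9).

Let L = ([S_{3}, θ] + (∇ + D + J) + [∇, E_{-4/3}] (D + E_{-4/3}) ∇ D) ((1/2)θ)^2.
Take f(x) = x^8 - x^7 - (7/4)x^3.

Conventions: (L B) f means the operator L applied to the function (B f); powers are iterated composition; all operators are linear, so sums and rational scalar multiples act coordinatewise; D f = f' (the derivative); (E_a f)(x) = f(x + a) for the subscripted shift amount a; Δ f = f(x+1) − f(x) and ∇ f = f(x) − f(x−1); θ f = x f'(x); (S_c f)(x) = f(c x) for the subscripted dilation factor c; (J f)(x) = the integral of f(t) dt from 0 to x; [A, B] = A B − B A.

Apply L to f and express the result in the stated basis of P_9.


θ f = 8x^8 - 7x^7 - (21/4)x^3
((1/2)θ) f = 4x^8 - (7/2)x^7 - (21/8)x^3
θ ((1/2)θ) f = 32x^8 - (49/2)x^7 - (63/8)x^3
((1/2)θ) ((1/2)θ) f = 16x^8 - (49/4)x^7 - (63/16)x^3
θ ((1/2)θ)^2 f = 128x^8 - (343/4)x^7 - (189/16)x^3
S_{3} θ ((1/2)θ)^2 f = 839808x^8 - (750141/4)x^7 - (5103/16)x^3
S_{3} ((1/2)θ)^2 f = 104976x^8 - (107163/4)x^7 - (1701/16)x^3
θ S_{3} ((1/2)θ)^2 f = 839808x^8 - (750141/4)x^7 - (5103/16)x^3
[S_{3}, θ] ((1/2)θ)^2 f = 0
∇ ((1/2)θ)^2 f = 128x^7 - (2135/4)x^6 + (4613/4)x^5 - (6195/4)x^4 + (5299/4)x^3 - (11473/16)x^2 + (3609/16)x - 515/16
D ((1/2)θ)^2 f = 128x^7 - (343/4)x^6 - (189/16)x^2
J ((1/2)θ)^2 f = (16/9)x^9 - (49/32)x^8 - (63/64)x^4
(∇ + D + J) ((1/2)θ)^2 f = (16/9)x^9 - (49/32)x^8 + 256x^7 - (1239/2)x^6 + (4613/4)x^5 - (99183/64)x^4 + (5299/4)x^3 - (5831/8)x^2 + (3609/16)x - 515/16
D ((1/2)θ)^2 f = 128x^7 - (343/4)x^6 - (189/16)x^2
∇ D ((1/2)θ)^2 f = 896x^6 - (6405/2)x^5 + (23065/4)x^4 - 6195x^3 + (15897/4)x^2 - (11473/8)x + 3609/16
D (∇ D) ((1/2)θ)^2 f = 5376x^5 - (32025/2)x^4 + 23065x^3 - 18585x^2 + (15897/2)x - 11473/8
E_{-4/3} (∇ D) ((1/2)θ)^2 f = 896x^6 - (20741/2)x^5 + (612115/12)x^4 - (3681685/27)x^3 + (22534099/108)x^2 - (112108241/648)x + 707320457/11664
(D + E_{-4/3}) (∇ D) ((1/2)θ)^2 f = 896x^6 - (9989/2)x^5 + (419965/12)x^4 - (3058930/27)x^3 + (20526919/108)x^2 - (106957613/648)x + 690592823/11664
E_{-4/3} (D + E_{-4/3}) (∇ D) ((1/2)θ)^2 f = 896x^6 - (24325/2)x^5 + (1106245/12)x^4 - (11642750/27)x^3 + (127159879/108)x^2 - (1107777181/648)x + 11925430703/11664
∇ E_{-4/3} (D + E_{-4/3}) (∇ D) ((1/2)θ)^2 f = 5376x^5 - (148505/2)x^4 + (1524880/3)x^3 - (35672875/18)x^2 + (110251484/27)x - 2218361593/648
∇ (D + E_{-4/3}) (∇ D) ((1/2)θ)^2 f = 5376x^5 - (76825/2)x^4 + (623560/3)x^3 - (11038475/18)x^2 + (24039344/27)x - 330028601/648
E_{-4/3} ∇ (D + E_{-4/3}) (∇ D) ((1/2)θ)^2 f = 5376x^5 - (148505/2)x^4 + (1524880/3)x^3 - (35672875/18)x^2 + (110251484/27)x - 2218361593/648
[∇, E_{-4/3}] (D + E_{-4/3}) (∇ D) ((1/2)θ)^2 f = 0
([S_{3}, θ] + (∇ + D + J) + [∇, E_{-4/3}] (D + E_{-4/3}) ∇ D) ((1/2)θ)^2 f = (16/9)x^9 - (49/32)x^8 + 256x^7 - (1239/2)x^6 + (4613/4)x^5 - (99183/64)x^4 + (5299/4)x^3 - (5831/8)x^2 + (3609/16)x - 515/16

the image equals g(x) = (16/9)x^9 - (49/32)x^8 + 256x^7 - (1239/2)x^6 + (4613/4)x^5 - (99183/64)x^4 + (5299/4)x^3 - (5831/8)x^2 + (3609/16)x - 515/16


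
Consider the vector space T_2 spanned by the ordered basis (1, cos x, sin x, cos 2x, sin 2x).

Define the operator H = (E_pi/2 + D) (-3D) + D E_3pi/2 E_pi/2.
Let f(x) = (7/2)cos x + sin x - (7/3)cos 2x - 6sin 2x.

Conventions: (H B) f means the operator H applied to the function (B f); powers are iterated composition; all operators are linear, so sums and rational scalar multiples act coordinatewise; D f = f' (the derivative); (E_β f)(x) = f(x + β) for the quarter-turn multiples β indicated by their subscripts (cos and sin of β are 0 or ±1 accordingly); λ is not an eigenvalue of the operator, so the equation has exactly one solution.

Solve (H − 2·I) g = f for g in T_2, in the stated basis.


the result is g(x) = (13/17)cos x + (15/34)sin x + (37/246)cos 2x - (59/123)sin 2x

write g with unknown coordinates in the stated basis and equate coefficients in (H − 2·I) g = f
solving from the highest basis element down gives g = (13/17)cos x + (15/34)sin x + (37/246)cos 2x - (59/123)sin 2x
check: H g = (171/34)cos x + (32/17)sin x - (250/123)cos 2x - (856/123)sin 2x
so H g − 2·g = (7/2)cos x + sin x - (7/3)cos 2x - 6sin 2x = f ✓


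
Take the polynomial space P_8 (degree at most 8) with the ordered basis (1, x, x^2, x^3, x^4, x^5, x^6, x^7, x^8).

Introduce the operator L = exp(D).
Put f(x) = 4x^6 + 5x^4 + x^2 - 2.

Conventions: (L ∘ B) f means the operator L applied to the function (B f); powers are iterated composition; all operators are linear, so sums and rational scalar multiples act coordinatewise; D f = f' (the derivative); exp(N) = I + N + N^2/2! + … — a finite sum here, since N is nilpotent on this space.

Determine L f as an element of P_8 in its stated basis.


g(x) = 4x^6 + 24x^5 + 65x^4 + 100x^3 + 91x^2 + 46x + 8

order-1 term: 24x^5 + 20x^3 + 2x
order-2 term: 60x^4 + 30x^2 + 1
order-3 term: 80x^3 + 20x
order-4 term: 60x^2 + 5
order-5 term: 24x
order-6 term: 4
the series for exp(D) f terminates at order 6
exp(D) f = 4x^6 + 24x^5 + 65x^4 + 100x^3 + 91x^2 + 46x + 8


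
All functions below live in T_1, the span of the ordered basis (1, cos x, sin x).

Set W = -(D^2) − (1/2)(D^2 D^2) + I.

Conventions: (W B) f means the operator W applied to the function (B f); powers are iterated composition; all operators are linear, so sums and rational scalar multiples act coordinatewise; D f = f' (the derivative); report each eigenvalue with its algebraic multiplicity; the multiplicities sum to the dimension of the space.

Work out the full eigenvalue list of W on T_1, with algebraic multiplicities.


λ = 1 (multiplicity 1), λ = 3/2 (multiplicity 2)

image of 1: 1
image of cos x: (3/2)cos x
image of sin x: (3/2)sin x
the matrix is diagonal; its diagonal is (1, 3/2, 3/2)
for a triangular matrix the eigenvalues are the diagonal entries, with algebraic multiplicity their repetition count


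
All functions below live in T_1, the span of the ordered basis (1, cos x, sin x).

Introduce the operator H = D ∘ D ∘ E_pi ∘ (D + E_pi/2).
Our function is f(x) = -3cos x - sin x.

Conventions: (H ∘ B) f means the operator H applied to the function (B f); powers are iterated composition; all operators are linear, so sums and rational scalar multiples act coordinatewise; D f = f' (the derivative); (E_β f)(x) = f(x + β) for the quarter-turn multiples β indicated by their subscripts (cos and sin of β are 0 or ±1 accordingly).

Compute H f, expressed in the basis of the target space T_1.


D f = -cos x + 3sin x
E_pi/2 f = -cos x + 3sin x
(D + E_pi/2) f = -2cos x + 6sin x
E_pi (D + E_pi/2) f = 2cos x - 6sin x
D E_pi (D + E_pi/2) f = -6cos x - 2sin x
D D E_pi (D + E_pi/2) f = -2cos x + 6sin x

g(x) = -2cos x + 6sin x
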